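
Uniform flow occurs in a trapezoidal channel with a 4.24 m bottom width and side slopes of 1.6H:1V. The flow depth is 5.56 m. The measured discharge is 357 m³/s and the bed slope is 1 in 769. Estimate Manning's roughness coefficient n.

n = 0.015

With bottom width b = 4.24 m and side slope z = 1.6: A = (b + zy)y = (4.24 + 1.6×5.56)×5.56 = 73.04 m²; P = b + 2y√(1+z²) = 4.24 + 2×5.56×1.887 = 25.22 m.
Hydraulic radius R = A/P = 73.04/25.22 = 2.896 m.
Rearranging Manning's equation: n = (1/Q) A R^(2/3) S^(1/2) = (1/357) × 73.04 × 2.896^(2/3) × √0.0013 = 0.015.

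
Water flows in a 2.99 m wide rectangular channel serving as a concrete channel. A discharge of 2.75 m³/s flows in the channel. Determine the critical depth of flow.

For a rectangular channel, critical depth y_c = (q²/g)^(1/3) where q = Q/b = 2.75/2.99 = 0.9197 m²/s.
So y_c = (0.9197²/9.81)^(1/3) = 0.442 m.

y_c = 0.442 m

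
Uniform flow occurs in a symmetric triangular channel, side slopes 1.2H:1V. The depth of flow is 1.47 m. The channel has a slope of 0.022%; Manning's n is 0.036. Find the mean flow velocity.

V = 0.281 m/s

For a triangular section with side slope z = 1.2: A = zy² = 1.2×1.47² = 2.593 m²; P = 2y√(1+z²) = 2×1.47×1.562 = 4.592 m.
Hydraulic radius R = A/P = 2.593/4.592 = 0.5646 m.
From Manning's equation, V = (1/n) R^(2/3) S^(1/2) = (1/0.036) × 0.5646^(2/3) × 0.00022^(1/2) = 0.281 m/s.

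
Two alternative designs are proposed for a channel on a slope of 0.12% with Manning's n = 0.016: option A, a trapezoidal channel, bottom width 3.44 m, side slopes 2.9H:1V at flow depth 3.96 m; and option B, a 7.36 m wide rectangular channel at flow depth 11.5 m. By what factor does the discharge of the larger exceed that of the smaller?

Channel A: With bottom width b = 3.44 m and side slope z = 2.9: A = (b + zy)y = (3.44 + 2.9×3.96)×3.96 = 59.1 m²; P = b + 2y√(1+z²) = 3.44 + 2×3.96×3.068 = 27.74 m. Hydraulic radius R = A/P = 59.1/27.74 = 2.131 m. Q_A = (1/0.016)·59.1·2.131^(2/3)·√0.0012 = 211.9 m³/s.
Channel B: Flow area A = b·y = 7.36 × 11.5 = 84.64 m². Wetted perimeter P = b + 2y = 7.36 + 2×11.5 = 30.36 m. Hydraulic radius R = A/P = 84.64/30.36 = 2.788 m. Q_B = (1/0.016)·84.64·2.788^(2/3)·√0.0012 = 363 m³/s.
The larger discharge is 363 m³/s and the smaller is 211.9 m³/s; the ratio is 1.71.

1.71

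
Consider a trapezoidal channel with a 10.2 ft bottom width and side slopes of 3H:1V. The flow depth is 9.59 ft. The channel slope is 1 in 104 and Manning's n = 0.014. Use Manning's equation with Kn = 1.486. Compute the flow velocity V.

V = 31.5 ft/s

With bottom width b = 10.2 ft and side slope z = 3: A = (b + zy)y = (10.2 + 3×9.59)×9.59 = 373.7 ft²; P = b + 2y√(1+z²) = 10.2 + 2×9.59×3.162 = 70.85 ft.
Hydraulic radius R = A/P = 373.7/70.85 = 5.275 ft.
From Manning's equation, V = (1.486/n) R^(2/3) S^(1/2) = (1.486/0.014) × 5.275^(2/3) × 0.009615^(1/2) = 31.5 ft/s.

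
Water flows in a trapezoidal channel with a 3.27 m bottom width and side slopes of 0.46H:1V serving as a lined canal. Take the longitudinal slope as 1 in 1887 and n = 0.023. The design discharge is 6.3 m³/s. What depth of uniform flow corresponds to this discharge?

Manning's equation rearranged: A R^(2/3) = nQ / (1·√S) = 0.023 × 6.3 / (√0.0005299) = 6.294.
Trying y = 2.02 m: A R^(2/3) = 9.034 — too large.
Trying y = 1.62 m: A R^(2/3) = 6.292 — ≈ 6.294.

y_n = 1.62 m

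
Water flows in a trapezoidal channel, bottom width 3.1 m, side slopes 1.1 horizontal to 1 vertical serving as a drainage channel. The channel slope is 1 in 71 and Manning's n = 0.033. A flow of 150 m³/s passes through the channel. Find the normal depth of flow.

Manning's equation rearranged: A R^(2/3) = nQ / (1·√S) = 0.033 × 150 / (√0.01408) = 41.71.
Trying y = 2.99 m: A R^(2/3) = 26.06 — short.
Trying y = 3.76 m: A R^(2/3) = 41.82 — close enough.

y_n = 3.76 m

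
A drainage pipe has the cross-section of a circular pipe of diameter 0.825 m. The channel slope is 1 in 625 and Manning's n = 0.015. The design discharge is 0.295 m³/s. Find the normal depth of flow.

y_n = 0.457 m

Manning's equation rearranged: A R^(2/3) = nQ / (1·√S) = 0.015 × 0.295 / (√0.0016) = 0.1106.
Try y = 0.34 m: A R^(2/3) = 0.0664 — short.
Try y = 0.563 m: A R^(2/3) = 0.151 — over.
Try y = 0.457 m: A R^(2/3) = 0.1106 — matches.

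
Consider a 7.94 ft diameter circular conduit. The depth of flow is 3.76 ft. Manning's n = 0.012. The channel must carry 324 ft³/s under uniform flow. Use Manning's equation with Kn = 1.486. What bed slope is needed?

S = 0.0054

For a circular section of diameter D = 7.94 ft at depth y = 3.76 ft, the central angle is θ = 2 arccos(1 − 2y/D) = 3.036 rad. Then A = (D²/8)(θ − sin θ) = 23.09 ft² and P = Dθ/2 = 12.05 ft.
Hydraulic radius R = A/P = 23.09/12.05 = 1.916 ft.
From Manning's equation, S = [nQ / (1.486 A R^(2/3))]² = [0.012 × 324 / (1.486 × 23.09 × 1.916^(2/3))]² = 0.0054.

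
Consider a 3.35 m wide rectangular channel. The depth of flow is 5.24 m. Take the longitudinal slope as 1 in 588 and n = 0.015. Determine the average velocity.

Flow area A = b·y = 3.35 × 5.24 = 17.55 m². Wetted perimeter P = b + 2y = 3.35 + 2×5.24 = 13.83 m.
Hydraulic radius R = A/P = 17.55/13.83 = 1.269 m.
From Manning's equation, V = (1/n) R^(2/3) S^(1/2) = (1/0.015) × 1.269^(2/3) × 0.001701^(1/2) = 3.22 m/s.

V = 3.22 m/s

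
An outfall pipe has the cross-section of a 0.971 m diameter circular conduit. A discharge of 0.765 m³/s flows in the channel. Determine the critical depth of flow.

y_c = 0.503 m

At critical depth, Q² T / (g A³) = 1, i.e. A³/T = Q²/g = 0.765²/9.81 = 0.05966.
At y = 0.578 m: A³/T = 0.1018 — over.
At y = 0.346 m: A³/T = 0.01426 — short.
At y = 0.503 m: A³/T = 0.05984 — matches.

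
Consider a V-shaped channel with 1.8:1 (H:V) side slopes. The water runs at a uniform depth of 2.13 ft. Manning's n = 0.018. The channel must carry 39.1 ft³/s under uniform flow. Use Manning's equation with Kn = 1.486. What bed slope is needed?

For a triangular section with side slope z = 1.8: A = zy² = 1.8×2.13² = 8.166 ft²; P = 2y√(1+z²) = 2×2.13×2.059 = 8.772 ft.
Hydraulic radius R = A/P = 8.166/8.772 = 0.931 ft.
From Manning's equation, S = [nQ / (1.486 A R^(2/3))]² = [0.018 × 39.1 / (1.486 × 8.166 × 0.931^(2/3))]² = 0.0037.

S = 0.0037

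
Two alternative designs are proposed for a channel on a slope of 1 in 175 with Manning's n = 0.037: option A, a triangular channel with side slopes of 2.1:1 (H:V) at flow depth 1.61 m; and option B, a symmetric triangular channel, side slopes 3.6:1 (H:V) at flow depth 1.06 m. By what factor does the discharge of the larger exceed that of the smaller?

1.7

Channel A: For a triangular section with side slope z = 2.1: A = zy² = 2.1×1.61² = 5.443 m²; P = 2y√(1+z²) = 2×1.61×2.326 = 7.49 m. Hydraulic radius R = A/P = 5.443/7.49 = 0.7268 m. Q_A = (1/0.037)·5.443·0.7268^(2/3)·√0.005714 = 8.99 m³/s.
Channel B: For a triangular section with side slope z = 3.6: A = zy² = 3.6×1.06² = 4.045 m²; P = 2y√(1+z²) = 2×1.06×3.736 = 7.921 m. Hydraulic radius R = A/P = 4.045/7.921 = 0.5107 m. Q_B = (1/0.037)·4.045·0.5107^(2/3)·√0.005714 = 5.28 m³/s.
The larger discharge is 8.99 m³/s and the smaller is 5.28 m³/s; the ratio is 1.7.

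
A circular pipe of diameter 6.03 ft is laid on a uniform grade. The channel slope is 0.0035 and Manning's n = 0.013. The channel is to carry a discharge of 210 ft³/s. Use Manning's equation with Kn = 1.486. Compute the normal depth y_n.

Manning's equation rearranged: A R^(2/3) = nQ / (1.486·√S) = 0.013 × 210 / (1.486 × √0.0035) = 31.05.
Try y = 3.51 ft: A R^(2/3) = 24.07 — short.
Try y = 5.06 ft: A R^(2/3) = 38.31 — over.
Try y = 4.18 ft: A R^(2/3) = 31.03 — ≈ 31.05.

y_n = 4.18 ft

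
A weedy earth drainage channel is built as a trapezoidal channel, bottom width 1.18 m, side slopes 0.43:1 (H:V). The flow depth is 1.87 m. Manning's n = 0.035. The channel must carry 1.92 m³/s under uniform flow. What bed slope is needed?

S = 0.000521

With bottom width b = 1.18 m and side slope z = 0.43: A = (b + zy)y = (1.18 + 0.43×1.87)×1.87 = 3.71 m²; P = b + 2y√(1+z²) = 1.18 + 2×1.87×1.089 = 5.251 m.
Hydraulic radius R = A/P = 3.71/5.251 = 0.7066 m.
From Manning's equation, S = [nQ / (1 A R^(2/3))]² = [0.035 × 1.92 / (1 × 3.71 × 0.7066^(2/3))]² = 0.000521.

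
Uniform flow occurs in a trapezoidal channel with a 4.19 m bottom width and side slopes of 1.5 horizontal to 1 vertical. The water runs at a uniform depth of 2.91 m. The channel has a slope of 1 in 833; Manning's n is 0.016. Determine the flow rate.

Q = 76.7 m³/s

With bottom width b = 4.19 m and side slope z = 1.5: A = (b + zy)y = (4.19 + 1.5×2.91)×2.91 = 24.9 m²; P = b + 2y√(1+z²) = 4.19 + 2×2.91×1.803 = 14.68 m.
Hydraulic radius R = A/P = 24.9/14.68 = 1.696 m.
Manning's equation: Q = (1/n) A R^(2/3) S^(1/2) = (1/0.016) × 24.9 × 1.696^(2/3) × 0.0012^(1/2) = 76.7 m³/s.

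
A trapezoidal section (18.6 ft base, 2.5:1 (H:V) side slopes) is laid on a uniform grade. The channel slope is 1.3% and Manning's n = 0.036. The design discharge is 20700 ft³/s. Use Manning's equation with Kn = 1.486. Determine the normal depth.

Manning's equation rearranged: A R^(2/3) = nQ / (1.486·√S) = 0.036 × 20700 / (1.486 × √0.013) = 4398.
Trying y = 14.4 ft: A R^(2/3) = 3191 — short.
Trying y = 19.3 ft: A R^(2/3) = 6198 — over.
Trying y = 16.6 ft: A R^(2/3) = 4392 — close enough.

y_n = 16.6 ft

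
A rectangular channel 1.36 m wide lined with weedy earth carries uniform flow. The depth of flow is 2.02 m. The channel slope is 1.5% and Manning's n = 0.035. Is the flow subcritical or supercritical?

subcritical

Flow area A = b·y = 1.36 × 2.02 = 2.747 m². Wetted perimeter P = b + 2y = 1.36 + 2×2.02 = 5.4 m.
Hydraulic radius R = A/P = 2.747/5.4 = 0.5087 m.
V = (1/n) R^(2/3) √S = (1/0.035) × 0.5087^(2/3) × √0.015 = 2.23 m/s. Hydraulic depth D_h = A/T = 2.747/1.36 = 2.02 m.
Froude number Fr = V/√(g·D_h) = 2.23/√(9.81×2.02) = 0.501, which is less than 1, so the flow is subcritical.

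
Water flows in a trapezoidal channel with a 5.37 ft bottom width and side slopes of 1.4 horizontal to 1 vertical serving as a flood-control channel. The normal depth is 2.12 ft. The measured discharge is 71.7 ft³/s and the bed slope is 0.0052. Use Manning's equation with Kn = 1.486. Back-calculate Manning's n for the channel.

With bottom width b = 5.37 ft and side slope z = 1.4: A = (b + zy)y = (5.37 + 1.4×2.12)×2.12 = 17.68 ft²; P = b + 2y√(1+z²) = 5.37 + 2×2.12×1.72 = 12.66 ft.
Hydraulic radius R = A/P = 17.68/12.66 = 1.396 ft.
Rearranging Manning's equation: n = (1.486/Q) A R^(2/3) S^(1/2) = (1.486/71.7) × 17.68 × 1.396^(2/3) × √0.0052 = 0.033.

n = 0.033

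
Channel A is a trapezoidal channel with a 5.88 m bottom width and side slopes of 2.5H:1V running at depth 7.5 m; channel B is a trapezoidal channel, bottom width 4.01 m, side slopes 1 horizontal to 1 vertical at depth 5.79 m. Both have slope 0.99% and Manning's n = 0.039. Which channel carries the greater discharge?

channel A

Channel A: With bottom width b = 5.88 m and side slope z = 2.5: A = (b + zy)y = (5.88 + 2.5×7.5)×7.5 = 184.7 m²; P = b + 2y√(1+z²) = 5.88 + 2×7.5×2.693 = 46.27 m. Hydraulic radius R = A/P = 184.7/46.27 = 3.992 m. Q_A = (1/0.039)·184.7·3.992^(2/3)·√0.0099 = 1186 m³/s.
Channel B: With bottom width b = 4.01 m and side slope z = 1: A = (b + zy)y = (4.01 + 1×5.79)×5.79 = 56.74 m²; P = b + 2y√(1+z²) = 4.01 + 2×5.79×1.414 = 20.39 m. Hydraulic radius R = A/P = 56.74/20.39 = 2.783 m. Q_B = (1/0.039)·56.74·2.783^(2/3)·√0.0099 = 286.4 m³/s.
Q_A = 1186 m³/s vs Q_B = 286.4 m³/s, so channel A carries more.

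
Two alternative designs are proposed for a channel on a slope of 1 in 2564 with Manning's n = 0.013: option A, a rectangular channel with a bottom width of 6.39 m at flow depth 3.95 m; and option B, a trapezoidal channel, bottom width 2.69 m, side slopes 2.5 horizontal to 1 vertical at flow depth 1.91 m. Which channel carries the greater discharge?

channel A

Channel A: Flow area A = b·y = 6.39 × 3.95 = 25.24 m². Wetted perimeter P = b + 2y = 6.39 + 2×3.95 = 14.29 m. Hydraulic radius R = A/P = 25.24/14.29 = 1.766 m. Q_A = (1/0.013)·25.24·1.766^(2/3)·√0.00039 = 56.03 m³/s.
Channel B: With bottom width b = 2.69 m and side slope z = 2.5: A = (b + zy)y = (2.69 + 2.5×1.91)×1.91 = 14.26 m²; P = b + 2y√(1+z²) = 2.69 + 2×1.91×2.693 = 12.98 m. Hydraulic radius R = A/P = 14.26/12.98 = 1.099 m. Q_B = (1/0.013)·14.26·1.099^(2/3)·√0.00039 = 23.06 m³/s.
Q_A = 56.03 m³/s vs Q_B = 23.06 m³/s, so channel A carries more.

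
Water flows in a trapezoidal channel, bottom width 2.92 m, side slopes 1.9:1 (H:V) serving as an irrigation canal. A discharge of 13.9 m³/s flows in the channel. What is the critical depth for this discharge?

At critical depth, Q² T / (g A³) = 1, i.e. A³/T = Q²/g = 13.9²/9.81 = 19.7.
Trying y = 0.862 m: A³/T = 9.788 — short.
Trying y = 1.05 m: A³/T = 19.89 — matches.

y_c = 1.05 m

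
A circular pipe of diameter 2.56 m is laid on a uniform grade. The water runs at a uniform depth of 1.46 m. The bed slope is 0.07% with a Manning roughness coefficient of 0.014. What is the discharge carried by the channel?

For a circular section of diameter D = 2.56 m at depth y = 1.46 m, the central angle is θ = 2 arccos(1 − 2y/D) = 3.424 rad. Then A = (D²/8)(θ − sin θ) = 3.033 m² and P = Dθ/2 = 4.382 m.
Hydraulic radius R = A/P = 3.033/4.382 = 0.6921 m.
Manning's equation: Q = (1/n) A R^(2/3) S^(1/2) = (1/0.014) × 3.033 × 0.6921^(2/3) × 0.0007^(1/2) = 4.48 m³/s.

Q = 4.48 m³/s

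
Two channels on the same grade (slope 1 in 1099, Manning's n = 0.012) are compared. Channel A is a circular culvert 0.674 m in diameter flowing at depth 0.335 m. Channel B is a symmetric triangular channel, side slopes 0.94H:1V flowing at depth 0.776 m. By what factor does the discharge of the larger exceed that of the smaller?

4.34

Channel A: For a circular section of diameter D = 0.674 m at depth y = 0.335 m, the central angle is θ = 2 arccos(1 − 2y/D) = 3.13 rad. Then A = (D²/8)(θ − sin θ) = 0.177 m² and P = Dθ/2 = 1.055 m. Hydraulic radius R = A/P = 0.177/1.055 = 0.1679 m. Q_A = (1/0.012)·0.177·0.1679^(2/3)·√0.0009099 = 0.1354 m³/s.
Channel B: For a triangular section with side slope z = 0.94: A = zy² = 0.94×0.776² = 0.566 m²; P = 2y√(1+z²) = 2×0.776×1.372 = 2.13 m. Hydraulic radius R = A/P = 0.566/2.13 = 0.2657 m. Q_B = (1/0.012)·0.566·0.2657^(2/3)·√0.0009099 = 0.5881 m³/s.
The larger discharge is 0.5881 m³/s and the smaller is 0.1354 m³/s; the ratio is 4.34.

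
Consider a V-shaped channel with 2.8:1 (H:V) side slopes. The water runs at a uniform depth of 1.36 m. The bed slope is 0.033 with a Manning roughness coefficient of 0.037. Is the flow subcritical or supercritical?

supercritical

For a triangular section with side slope z = 2.8: A = zy² = 2.8×1.36² = 5.179 m²; P = 2y√(1+z²) = 2×1.36×2.973 = 8.087 m.
Hydraulic radius R = A/P = 5.179/8.087 = 0.6404 m.
V = (1/n) R^(2/3) √S = (1/0.037) × 0.6404^(2/3) × √0.033 = 3.648 m/s. Hydraulic depth D_h = A/T = 5.179/7.616 = 0.68 m.
Froude number Fr = V/√(g·D_h) = 3.648/√(9.81×0.68) = 1.41, which is greater than 1, so the flow is supercritical.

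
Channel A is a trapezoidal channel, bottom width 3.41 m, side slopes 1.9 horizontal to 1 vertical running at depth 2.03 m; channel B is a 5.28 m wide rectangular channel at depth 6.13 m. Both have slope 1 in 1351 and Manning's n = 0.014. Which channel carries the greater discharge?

channel B

Channel A: With bottom width b = 3.41 m and side slope z = 1.9: A = (b + zy)y = (3.41 + 1.9×2.03)×2.03 = 14.75 m²; P = b + 2y√(1+z²) = 3.41 + 2×2.03×2.147 = 12.13 m. Hydraulic radius R = A/P = 14.75/12.13 = 1.216 m. Q_A = (1/0.014)·14.75·1.216^(2/3)·√0.0007402 = 32.67 m³/s.
Channel B: Flow area A = b·y = 5.28 × 6.13 = 32.37 m². Wetted perimeter P = b + 2y = 5.28 + 2×6.13 = 17.54 m. Hydraulic radius R = A/P = 32.37/17.54 = 1.845 m. Q_B = (1/0.014)·32.37·1.845^(2/3)·√0.0007402 = 94.63 m³/s.
Q_A = 32.67 m³/s vs Q_B = 94.63 m³/s, so channel B carries more.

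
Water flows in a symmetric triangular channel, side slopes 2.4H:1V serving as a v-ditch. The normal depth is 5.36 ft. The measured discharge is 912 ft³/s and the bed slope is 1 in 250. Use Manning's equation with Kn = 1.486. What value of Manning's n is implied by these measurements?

n = 0.013

For a triangular section with side slope z = 2.4: A = zy² = 2.4×5.36² = 68.95 ft²; P = 2y√(1+z²) = 2×5.36×2.6 = 27.87 ft.
Hydraulic radius R = A/P = 68.95/27.87 = 2.474 ft.
Rearranging Manning's equation: n = (1.486/Q) A R^(2/3) S^(1/2) = (1.486/912) × 68.95 × 2.474^(2/3) × √0.004 = 0.013.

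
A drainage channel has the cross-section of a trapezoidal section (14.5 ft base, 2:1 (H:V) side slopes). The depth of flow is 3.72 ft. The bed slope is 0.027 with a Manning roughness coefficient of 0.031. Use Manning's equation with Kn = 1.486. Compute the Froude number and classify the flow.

With bottom width b = 14.5 ft and side slope z = 2: A = (b + zy)y = (14.5 + 2×3.72)×3.72 = 81.62 ft²; P = b + 2y√(1+z²) = 14.5 + 2×3.72×2.236 = 31.14 ft.
Hydraulic radius R = A/P = 81.62/31.14 = 2.621 ft.
V = (1.486/n) R^(2/3) √S = (1.486/0.031) × 2.621^(2/3) × √0.027 = 14.97 ft/s. Hydraulic depth D_h = A/T = 81.62/29.38 = 2.778 ft.
Froude number Fr = V/√(g·D_h) = 14.97/√(32.2×2.778) = 1.58, which is greater than 1, so the flow is supercritical.

supercritical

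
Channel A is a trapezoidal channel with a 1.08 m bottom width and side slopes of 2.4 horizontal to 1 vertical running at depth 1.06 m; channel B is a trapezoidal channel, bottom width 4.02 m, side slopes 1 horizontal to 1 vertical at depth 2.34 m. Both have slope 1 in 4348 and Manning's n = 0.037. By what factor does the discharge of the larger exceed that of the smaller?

6.95

Channel A: With bottom width b = 1.08 m and side slope z = 2.4: A = (b + zy)y = (1.08 + 2.4×1.06)×1.06 = 3.841 m²; P = b + 2y√(1+z²) = 1.08 + 2×1.06×2.6 = 6.592 m. Hydraulic radius R = A/P = 3.841/6.592 = 0.5827 m. Q_A = (1/0.037)·3.841·0.5827^(2/3)·√0.00023 = 1.098 m³/s.
Channel B: With bottom width b = 4.02 m and side slope z = 1: A = (b + zy)y = (4.02 + 1×2.34)×2.34 = 14.88 m²; P = b + 2y√(1+z²) = 4.02 + 2×2.34×1.414 = 10.64 m. Hydraulic radius R = A/P = 14.88/10.64 = 1.399 m. Q_B = (1/0.037)·14.88·1.399^(2/3)·√0.00023 = 7.63 m³/s.
The larger discharge is 7.63 m³/s and the smaller is 1.098 m³/s; the ratio is 6.95.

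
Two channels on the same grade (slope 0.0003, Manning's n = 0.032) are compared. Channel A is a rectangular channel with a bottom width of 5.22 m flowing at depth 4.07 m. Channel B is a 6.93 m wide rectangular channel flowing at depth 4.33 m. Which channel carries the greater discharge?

channel B

Channel A: Flow area A = b·y = 5.22 × 4.07 = 21.25 m². Wetted perimeter P = b + 2y = 5.22 + 2×4.07 = 13.36 m. Hydraulic radius R = A/P = 21.25/13.36 = 1.59 m. Q_A = (1/0.032)·21.25·1.59^(2/3)·√0.0003 = 15.67 m³/s.
Channel B: Flow area A = b·y = 6.93 × 4.33 = 30.01 m². Wetted perimeter P = b + 2y = 6.93 + 2×4.33 = 15.59 m. Hydraulic radius R = A/P = 30.01/15.59 = 1.925 m. Q_B = (1/0.032)·30.01·1.925^(2/3)·√0.0003 = 25.13 m³/s.
Q_A = 15.67 m³/s vs Q_B = 25.13 m³/s, so channel B carries more.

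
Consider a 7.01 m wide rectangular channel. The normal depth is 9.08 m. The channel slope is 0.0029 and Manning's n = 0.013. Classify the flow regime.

Flow area A = b·y = 7.01 × 9.08 = 63.65 m². Wetted perimeter P = b + 2y = 7.01 + 2×9.08 = 25.17 m.
Hydraulic radius R = A/P = 63.65/25.17 = 2.529 m.
V = (1/n) R^(2/3) √S = (1/0.013) × 2.529^(2/3) × √0.0029 = 7.689 m/s. Hydraulic depth D_h = A/T = 63.65/7.01 = 9.08 m.
Froude number Fr = V/√(g·D_h) = 7.689/√(9.81×9.08) = 0.815, which is less than 1, so the flow is subcritical.

subcritical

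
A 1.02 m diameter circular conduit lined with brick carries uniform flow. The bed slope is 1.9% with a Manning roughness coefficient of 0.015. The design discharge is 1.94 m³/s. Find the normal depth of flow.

y_n = 0.595 m

Manning's equation rearranged: A R^(2/3) = nQ / (1·√S) = 0.015 × 1.94 / (√0.019) = 0.2111.
At y = 0.73 m: A R^(2/3) = 0.2831 — high.
At y = 0.464 m: A R^(2/3) = 0.1395 — low.
At y = 0.595 m: A R^(2/3) = 0.2113 — ≈ 0.2111.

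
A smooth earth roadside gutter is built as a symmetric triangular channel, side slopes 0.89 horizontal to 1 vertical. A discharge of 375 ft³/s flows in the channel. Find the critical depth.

y_c = 6.43 ft

At critical depth, Q² T / (g A³) = 1, i.e. A³/T = Q²/g = 375²/32.2 = 4367.
Trying y = 5.19 ft: A³/T = 1491 — short.
Trying y = 7.9 ft: A³/T = 12190 — over.
Trying y = 6.43 ft: A³/T = 4353 — matches.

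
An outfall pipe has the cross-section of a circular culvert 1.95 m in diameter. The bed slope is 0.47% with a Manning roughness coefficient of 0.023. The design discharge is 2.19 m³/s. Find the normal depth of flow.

Manning's equation rearranged: A R^(2/3) = nQ / (1·√S) = 0.023 × 2.19 / (√0.0047) = 0.7347.
Try y = 1.07 m: A R^(2/3) = 1.079 — high.
Try y = 0.854 m: A R^(2/3) = 0.7343 — ≈ 0.7347.

y_n = 0.854 m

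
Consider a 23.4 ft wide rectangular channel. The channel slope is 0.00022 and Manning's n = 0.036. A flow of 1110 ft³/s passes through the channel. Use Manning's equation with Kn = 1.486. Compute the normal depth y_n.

Manning's equation rearranged: A R^(2/3) = nQ / (1.486·√S) = 0.036 × 1110 / (1.486 × √0.00022) = 1813.
Try y = 23.3 ft: A R^(2/3) = 2142 — over.
Try y = 20.4 ft: A R^(2/3) = 1819 — matches.

y_n = 20.4 ft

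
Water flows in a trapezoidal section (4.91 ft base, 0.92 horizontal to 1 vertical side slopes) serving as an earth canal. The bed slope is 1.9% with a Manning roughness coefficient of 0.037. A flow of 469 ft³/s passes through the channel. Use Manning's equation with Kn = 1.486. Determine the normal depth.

y_n = 4.87 ft

Manning's equation rearranged: A R^(2/3) = nQ / (1.486·√S) = 0.037 × 469 / (1.486 × √0.019) = 84.72.
At y = 3.39 ft: A R^(2/3) = 42.15 — low.
At y = 5.82 ft: A R^(2/3) = 121 — high.
At y = 4.87 ft: A R^(2/3) = 84.69 — ≈ 84.72.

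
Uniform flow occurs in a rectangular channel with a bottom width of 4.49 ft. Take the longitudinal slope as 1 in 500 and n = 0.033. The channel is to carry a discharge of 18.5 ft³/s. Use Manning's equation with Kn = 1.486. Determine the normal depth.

y_n = 1.98 ft

Manning's equation rearranged: A R^(2/3) = nQ / (1.486·√S) = 0.033 × 18.5 / (1.486 × √0.002) = 9.187.
Try y = 2.38 ft: A R^(2/3) = 11.77 — over.
Try y = 1.41 ft: A R^(2/3) = 5.752 — short.
Try y = 1.98 ft: A R^(2/3) = 9.196 — matches.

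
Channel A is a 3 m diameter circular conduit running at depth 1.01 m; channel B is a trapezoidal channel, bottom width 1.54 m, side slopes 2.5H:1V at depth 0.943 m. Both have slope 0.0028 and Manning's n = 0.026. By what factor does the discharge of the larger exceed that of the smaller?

Channel A: For a circular section of diameter D = 3 m at depth y = 1.01 m, the central angle is θ = 2 arccos(1 − 2y/D) = 2.476 rad. Then A = (D²/8)(θ − sin θ) = 2.091 m² and P = Dθ/2 = 3.714 m. Hydraulic radius R = A/P = 2.091/3.714 = 0.563 m. Q_A = (1/0.026)·2.091·0.563^(2/3)·√0.0028 = 2.901 m³/s.
Channel B: With bottom width b = 1.54 m and side slope z = 2.5: A = (b + zy)y = (1.54 + 2.5×0.943)×0.943 = 3.675 m²; P = b + 2y√(1+z²) = 1.54 + 2×0.943×2.693 = 6.618 m. Hydraulic radius R = A/P = 3.675/6.618 = 0.5553 m. Q_B = (1/0.026)·3.675·0.5553^(2/3)·√0.0028 = 5.054 m³/s.
The larger discharge is 5.054 m³/s and the smaller is 2.901 m³/s; the ratio is 1.74.

1.74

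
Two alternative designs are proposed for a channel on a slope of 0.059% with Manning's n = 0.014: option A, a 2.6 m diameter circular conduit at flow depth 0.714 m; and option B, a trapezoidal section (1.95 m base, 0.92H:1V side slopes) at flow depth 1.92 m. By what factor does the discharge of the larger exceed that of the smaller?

Channel A: For a circular section of diameter D = 2.6 m at depth y = 0.714 m, the central angle is θ = 2 arccos(1 − 2y/D) = 2.206 rad. Then A = (D²/8)(θ − sin θ) = 1.184 m² and P = Dθ/2 = 2.868 m. Hydraulic radius R = A/P = 1.184/2.868 = 0.4129 m. Q_A = (1/0.014)·1.184·0.4129^(2/3)·√0.00059 = 1.139 m³/s.
Channel B: With bottom width b = 1.95 m and side slope z = 0.92: A = (b + zy)y = (1.95 + 0.92×1.92)×1.92 = 7.135 m²; P = b + 2y√(1+z²) = 1.95 + 2×1.92×1.359 = 7.168 m. Hydraulic radius R = A/P = 7.135/7.168 = 0.9955 m. Q_B = (1/0.014)·7.135·0.9955^(2/3)·√0.00059 = 12.34 m³/s.
The larger discharge is 12.34 m³/s and the smaller is 1.139 m³/s; the ratio is 10.8.

10.8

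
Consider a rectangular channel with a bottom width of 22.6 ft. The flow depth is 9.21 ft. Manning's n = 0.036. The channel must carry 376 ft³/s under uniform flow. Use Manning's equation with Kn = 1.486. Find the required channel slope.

Flow area A = b·y = 22.6 × 9.21 = 208.1 ft². Wetted perimeter P = b + 2y = 22.6 + 2×9.21 = 41.02 ft.
Hydraulic radius R = A/P = 208.1/41.02 = 5.074 ft.
From Manning's equation, S = [nQ / (1.486 A R^(2/3))]² = [0.036 × 376 / (1.486 × 208.1 × 5.074^(2/3))]² = 0.00022.

S = 0.00022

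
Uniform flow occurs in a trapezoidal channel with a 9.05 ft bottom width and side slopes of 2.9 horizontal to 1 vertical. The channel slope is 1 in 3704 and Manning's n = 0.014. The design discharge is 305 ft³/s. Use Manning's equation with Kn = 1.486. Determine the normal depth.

y_n = 4.29 ft

Manning's equation rearranged: A R^(2/3) = nQ / (1.486·√S) = 0.014 × 305 / (1.486 × √0.00027) = 174.9.
Trying y = 4.9 ft: A R^(2/3) = 232.5 — over.
Trying y = 3.5 ft: A R^(2/3) = 113.7 — short.
Trying y = 4.29 ft: A R^(2/3) = 174.6 — close enough.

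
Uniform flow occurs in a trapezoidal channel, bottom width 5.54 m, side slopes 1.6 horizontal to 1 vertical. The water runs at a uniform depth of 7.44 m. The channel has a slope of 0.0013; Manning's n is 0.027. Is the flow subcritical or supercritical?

subcritical

With bottom width b = 5.54 m and side slope z = 1.6: A = (b + zy)y = (5.54 + 1.6×7.44)×7.44 = 129.8 m²; P = b + 2y√(1+z²) = 5.54 + 2×7.44×1.887 = 33.62 m.
Hydraulic radius R = A/P = 129.8/33.62 = 3.861 m.
V = (1/n) R^(2/3) √S = (1/0.027) × 3.861^(2/3) × √0.0013 = 3.286 m/s. Hydraulic depth D_h = A/T = 129.8/29.35 = 4.422 m.
Froude number Fr = V/√(g·D_h) = 3.286/√(9.81×4.422) = 0.499, which is less than 1, so the flow is subcritical.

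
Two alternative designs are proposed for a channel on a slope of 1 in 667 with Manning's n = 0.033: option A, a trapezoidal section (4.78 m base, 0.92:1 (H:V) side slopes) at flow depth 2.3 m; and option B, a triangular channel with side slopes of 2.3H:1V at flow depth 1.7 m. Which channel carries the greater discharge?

channel A

Channel A: With bottom width b = 4.78 m and side slope z = 0.92: A = (b + zy)y = (4.78 + 0.92×2.3)×2.3 = 15.86 m²; P = b + 2y√(1+z²) = 4.78 + 2×2.3×1.359 = 11.03 m. Hydraulic radius R = A/P = 15.86/11.03 = 1.438 m. Q_A = (1/0.033)·15.86·1.438^(2/3)·√0.001499 = 23.71 m³/s.
Channel B: For a triangular section with side slope z = 2.3: A = zy² = 2.3×1.7² = 6.647 m²; P = 2y√(1+z²) = 2×1.7×2.508 = 8.527 m. Hydraulic radius R = A/P = 6.647/8.527 = 0.7795 m. Q_B = (1/0.033)·6.647·0.7795^(2/3)·√0.001499 = 6.606 m³/s.
Q_A = 23.71 m³/s vs Q_B = 6.606 m³/s, so channel A carries more.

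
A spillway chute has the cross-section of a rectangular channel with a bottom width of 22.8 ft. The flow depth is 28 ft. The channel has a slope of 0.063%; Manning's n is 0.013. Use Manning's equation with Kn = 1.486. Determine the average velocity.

Flow area A = b·y = 22.8 × 28 = 638.4 ft². Wetted perimeter P = b + 2y = 22.8 + 2×28 = 78.8 ft.
Hydraulic radius R = A/P = 638.4/78.8 = 8.102 ft.
From Manning's equation, V = (1.486/n) R^(2/3) S^(1/2) = (1.486/0.013) × 8.102^(2/3) × 0.00063^(1/2) = 11.6 ft/s.

V = 11.6 ft/s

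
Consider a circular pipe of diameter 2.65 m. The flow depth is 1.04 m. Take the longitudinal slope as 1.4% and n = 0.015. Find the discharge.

Q = 10.8 m³/s

For a circular section of diameter D = 2.65 m at depth y = 1.04 m, the central angle is θ = 2 arccos(1 − 2y/D) = 2.708 rad. Then A = (D²/8)(θ − sin θ) = 2.008 m² and P = Dθ/2 = 3.588 m.
Hydraulic radius R = A/P = 2.008/3.588 = 0.5597 m.
Manning's equation: Q = (1/n) A R^(2/3) S^(1/2) = (1/0.015) × 2.008 × 0.5597^(2/3) × 0.014^(1/2) = 10.8 m³/s.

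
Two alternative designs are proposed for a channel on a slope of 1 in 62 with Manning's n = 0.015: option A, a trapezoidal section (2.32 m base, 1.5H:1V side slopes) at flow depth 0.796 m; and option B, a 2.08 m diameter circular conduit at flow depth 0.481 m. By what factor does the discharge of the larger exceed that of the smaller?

Channel A: With bottom width b = 2.32 m and side slope z = 1.5: A = (b + zy)y = (2.32 + 1.5×0.796)×0.796 = 2.797 m²; P = b + 2y√(1+z²) = 2.32 + 2×0.796×1.803 = 5.19 m. Hydraulic radius R = A/P = 2.797/5.19 = 0.5389 m. Q_A = (1/0.015)·2.797·0.5389^(2/3)·√0.01613 = 15.68 m³/s.
Channel B: For a circular section of diameter D = 2.08 m at depth y = 0.481 m, the central angle is θ = 2 arccos(1 − 2y/D) = 2.007 rad. Then A = (D²/8)(θ − sin θ) = 0.595 m² and P = Dθ/2 = 2.087 m. Hydraulic radius R = A/P = 0.595/2.087 = 0.2851 m. Q_B = (1/0.015)·0.595·0.2851^(2/3)·√0.01613 = 2.182 m³/s.
The larger discharge is 15.68 m³/s and the smaller is 2.182 m³/s; the ratio is 7.19.

7.19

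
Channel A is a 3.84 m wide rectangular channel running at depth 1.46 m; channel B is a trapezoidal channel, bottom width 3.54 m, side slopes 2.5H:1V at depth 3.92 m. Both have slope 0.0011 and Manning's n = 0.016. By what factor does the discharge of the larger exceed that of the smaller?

17.4

Channel A: Flow area A = b·y = 3.84 × 1.46 = 5.606 m². Wetted perimeter P = b + 2y = 3.84 + 2×1.46 = 6.76 m. Hydraulic radius R = A/P = 5.606/6.76 = 0.8293 m. Q_A = (1/0.016)·5.606·0.8293^(2/3)·√0.0011 = 10.26 m³/s.
Channel B: With bottom width b = 3.54 m and side slope z = 2.5: A = (b + zy)y = (3.54 + 2.5×3.92)×3.92 = 52.29 m²; P = b + 2y√(1+z²) = 3.54 + 2×3.92×2.693 = 24.65 m. Hydraulic radius R = A/P = 52.29/24.65 = 2.121 m. Q_B = (1/0.016)·52.29·2.121^(2/3)·√0.0011 = 179 m³/s.
The larger discharge is 179 m³/s and the smaller is 10.26 m³/s; the ratio is 17.4.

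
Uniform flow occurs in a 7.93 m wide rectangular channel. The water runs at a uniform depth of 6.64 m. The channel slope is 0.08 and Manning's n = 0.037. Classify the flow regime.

Flow area A = b·y = 7.93 × 6.64 = 52.66 m². Wetted perimeter P = b + 2y = 7.93 + 2×6.64 = 21.21 m.
Hydraulic radius R = A/P = 52.66/21.21 = 2.483 m.
V = (1/n) R^(2/3) √S = (1/0.037) × 2.483^(2/3) × √0.08 = 14.02 m/s. Hydraulic depth D_h = A/T = 52.66/7.93 = 6.64 m.
Froude number Fr = V/√(g·D_h) = 14.02/√(9.81×6.64) = 1.74, which is greater than 1, so the flow is supercritical.

supercritical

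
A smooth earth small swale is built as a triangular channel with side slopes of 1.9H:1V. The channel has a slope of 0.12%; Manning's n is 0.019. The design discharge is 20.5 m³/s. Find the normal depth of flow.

Manning's equation rearranged: A R^(2/3) = nQ / (1·√S) = 0.019 × 20.5 / (√0.0012) = 11.24.
At y = 2.63 m: A R^(2/3) = 14.54 — high.
At y = 2.39 m: A R^(2/3) = 11.26 — matches.

y_n = 2.39 m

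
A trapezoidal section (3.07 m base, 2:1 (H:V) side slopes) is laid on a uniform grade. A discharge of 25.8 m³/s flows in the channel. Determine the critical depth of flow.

y_c = 1.42 m

At critical depth, Q² T / (g A³) = 1, i.e. A³/T = Q²/g = 25.8²/9.81 = 67.85.
At y = 1 m: A³/T = 18.43 — low.
At y = 1.71 m: A³/T = 137.9 — high.
At y = 1.42 m: A³/T = 67.55 — close enough.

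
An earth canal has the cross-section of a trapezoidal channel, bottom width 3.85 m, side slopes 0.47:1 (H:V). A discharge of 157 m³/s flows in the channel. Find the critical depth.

At critical depth, Q² T / (g A³) = 1, i.e. A³/T = Q²/g = 157²/9.81 = 2513.
Trying y = 4.04 m: A³/T = 1638 — short.
Trying y = 4.56 m: A³/T = 2509 — close enough.

y_c = 4.56 m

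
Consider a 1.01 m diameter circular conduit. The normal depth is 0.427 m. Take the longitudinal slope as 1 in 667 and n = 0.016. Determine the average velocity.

V = 0.896 m/s

For a circular section of diameter D = 1.01 m at depth y = 0.427 m, the central angle is θ = 2 arccos(1 − 2y/D) = 2.831 rad. Then A = (D²/8)(θ − sin θ) = 0.3221 m² and P = Dθ/2 = 1.43 m.
Hydraulic radius R = A/P = 0.3221/1.43 = 0.2253 m.
From Manning's equation, V = (1/n) R^(2/3) S^(1/2) = (1/0.016) × 0.2253^(2/3) × 0.001499^(1/2) = 0.896 m/s.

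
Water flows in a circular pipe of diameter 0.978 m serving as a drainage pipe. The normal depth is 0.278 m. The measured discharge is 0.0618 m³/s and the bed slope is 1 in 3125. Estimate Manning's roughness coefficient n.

n = 0.015

For a circular section of diameter D = 0.978 m at depth y = 0.278 m, the central angle is θ = 2 arccos(1 − 2y/D) = 2.249 rad. Then A = (D²/8)(θ − sin θ) = 0.1758 m² and P = Dθ/2 = 1.1 m.
Hydraulic radius R = A/P = 0.1758/1.1 = 0.1599 m.
Rearranging Manning's equation: n = (1/Q) A R^(2/3) S^(1/2) = (1/0.0618) × 0.1758 × 0.1599^(2/3) × √0.00032 = 0.015.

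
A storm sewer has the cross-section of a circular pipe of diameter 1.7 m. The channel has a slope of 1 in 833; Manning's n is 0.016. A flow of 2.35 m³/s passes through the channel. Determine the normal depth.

y_n = 1.2 m

Manning's equation rearranged: A R^(2/3) = nQ / (1·√S) = 0.016 × 2.35 / (√0.0012) = 1.085.
Trying y = 1.3 m: A R^(2/3) = 1.196 — over.
Trying y = 1.03 m: A R^(2/3) = 0.8749 — short.
Trying y = 1.2 m: A R^(2/3) = 1.086 — close enough.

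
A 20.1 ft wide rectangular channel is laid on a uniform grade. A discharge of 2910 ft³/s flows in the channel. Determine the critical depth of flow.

y_c = 8.67 ft

For a rectangular channel, critical depth y_c = (q²/g)^(1/3) where q = Q/b = 2910/20.1 = 144.8 ft²/s.
So y_c = (144.8²/32.2)^(1/3) = 8.67 ft.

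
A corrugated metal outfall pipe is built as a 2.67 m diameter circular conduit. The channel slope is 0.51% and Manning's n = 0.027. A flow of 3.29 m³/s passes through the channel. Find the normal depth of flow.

Manning's equation rearranged: A R^(2/3) = nQ / (1·√S) = 0.027 × 3.29 / (√0.0051) = 1.244.
Trying y = 1.21 m: A R^(2/3) = 1.804 — over.
Trying y = 0.986 m: A R^(2/3) = 1.243 — ≈ 1.244.

y_n = 0.986 m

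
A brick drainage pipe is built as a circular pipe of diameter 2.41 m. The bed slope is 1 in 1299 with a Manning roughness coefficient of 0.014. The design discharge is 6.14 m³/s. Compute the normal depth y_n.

y_n = 1.88 m

Manning's equation rearranged: A R^(2/3) = nQ / (1·√S) = 0.014 × 6.14 / (√0.0007698) = 3.098.
Trying y = 1.52 m: A R^(2/3) = 2.356 — too small.
Trying y = 2.03 m: A R^(2/3) = 3.33 — too large.
Trying y = 1.88 m: A R^(2/3) = 3.1 — ≈ 3.098.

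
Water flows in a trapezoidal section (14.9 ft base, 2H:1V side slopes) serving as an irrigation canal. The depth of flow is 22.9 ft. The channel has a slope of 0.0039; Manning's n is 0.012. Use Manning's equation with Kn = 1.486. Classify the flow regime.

supercritical

With bottom width b = 14.9 ft and side slope z = 2: A = (b + zy)y = (14.9 + 2×22.9)×22.9 = 1390 ft²; P = b + 2y√(1+z²) = 14.9 + 2×22.9×2.236 = 117.3 ft.
Hydraulic radius R = A/P = 1390/117.3 = 11.85 ft.
V = (1.486/n) R^(2/3) √S = (1.486/0.012) × 11.85^(2/3) × √0.0039 = 40.19 ft/s. Hydraulic depth D_h = A/T = 1390/106.5 = 13.05 ft.
Froude number Fr = V/√(g·D_h) = 40.19/√(32.2×13.05) = 1.96, which is greater than 1, so the flow is supercritical.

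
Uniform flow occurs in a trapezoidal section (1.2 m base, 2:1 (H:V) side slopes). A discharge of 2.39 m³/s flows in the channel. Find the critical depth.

At critical depth, Q² T / (g A³) = 1, i.e. A³/T = Q²/g = 2.39²/9.81 = 0.5823.
Try y = 0.662 m: A³/T = 1.212 — too large.
Try y = 0.441 m: A³/T = 0.2611 — too small.
Try y = 0.547 m: A³/T = 0.5832 — ≈ 0.5823.

y_c = 0.547 m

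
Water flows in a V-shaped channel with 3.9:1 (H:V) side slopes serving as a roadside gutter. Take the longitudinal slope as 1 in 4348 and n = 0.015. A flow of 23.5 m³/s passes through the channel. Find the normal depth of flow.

y_n = 2.34 m

Manning's equation rearranged: A R^(2/3) = nQ / (1·√S) = 0.015 × 23.5 / (√0.00023) = 23.24.
Try y = 2.59 m: A R^(2/3) = 30.43 — too large.
Try y = 2.34 m: A R^(2/3) = 23.21 — matches.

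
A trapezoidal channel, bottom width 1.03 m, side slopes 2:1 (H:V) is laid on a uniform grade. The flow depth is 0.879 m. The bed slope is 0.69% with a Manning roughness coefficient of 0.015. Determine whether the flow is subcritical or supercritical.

supercritical

With bottom width b = 1.03 m and side slope z = 2: A = (b + zy)y = (1.03 + 2×0.879)×0.879 = 2.451 m²; P = b + 2y√(1+z²) = 1.03 + 2×0.879×2.236 = 4.961 m.
Hydraulic radius R = A/P = 2.451/4.961 = 0.494 m.
V = (1/n) R^(2/3) √S = (1/0.015) × 0.494^(2/3) × √0.0069 = 3.461 m/s. Hydraulic depth D_h = A/T = 2.451/4.546 = 0.5391 m.
Froude number Fr = V/√(g·D_h) = 3.461/√(9.81×0.5391) = 1.5, which is greater than 1, so the flow is supercritical.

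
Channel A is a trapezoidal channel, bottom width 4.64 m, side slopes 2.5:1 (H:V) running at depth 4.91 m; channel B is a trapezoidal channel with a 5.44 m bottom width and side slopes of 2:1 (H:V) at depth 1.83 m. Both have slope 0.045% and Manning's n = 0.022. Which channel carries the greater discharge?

channel A

Channel A: With bottom width b = 4.64 m and side slope z = 2.5: A = (b + zy)y = (4.64 + 2.5×4.91)×4.91 = 83.05 m²; P = b + 2y√(1+z²) = 4.64 + 2×4.91×2.693 = 31.08 m. Hydraulic radius R = A/P = 83.05/31.08 = 2.672 m. Q_A = (1/0.022)·83.05·2.672^(2/3)·√0.00045 = 154.2 m³/s.
Channel B: With bottom width b = 5.44 m and side slope z = 2: A = (b + zy)y = (5.44 + 2×1.83)×1.83 = 16.65 m²; P = b + 2y√(1+z²) = 5.44 + 2×1.83×2.236 = 13.62 m. Hydraulic radius R = A/P = 16.65/13.62 = 1.222 m. Q_B = (1/0.022)·16.65·1.222^(2/3)·√0.00045 = 18.36 m³/s.
Q_A = 154.2 m³/s vs Q_B = 18.36 m³/s, so channel A carries more.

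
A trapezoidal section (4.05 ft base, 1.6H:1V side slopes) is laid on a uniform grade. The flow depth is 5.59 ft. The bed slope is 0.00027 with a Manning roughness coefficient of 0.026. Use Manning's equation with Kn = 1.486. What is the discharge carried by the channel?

Q = 138 ft³/s

With bottom width b = 4.05 ft and side slope z = 1.6: A = (b + zy)y = (4.05 + 1.6×5.59)×5.59 = 72.64 ft²; P = b + 2y√(1+z²) = 4.05 + 2×5.59×1.887 = 25.14 ft.
Hydraulic radius R = A/P = 72.64/25.14 = 2.889 ft.
Manning's equation: Q = (1.486/n) A R^(2/3) S^(1/2) = (1.486/0.026) × 72.64 × 2.889^(2/3) × 0.00027^(1/2) = 138 ft³/s.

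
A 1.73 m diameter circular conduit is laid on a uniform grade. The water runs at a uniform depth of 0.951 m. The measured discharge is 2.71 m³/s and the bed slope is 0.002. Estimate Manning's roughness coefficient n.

For a circular section of diameter D = 1.73 m at depth y = 0.951 m, the central angle is θ = 2 arccos(1 − 2y/D) = 3.341 rad. Then A = (D²/8)(θ − sin θ) = 1.324 m² and P = Dθ/2 = 2.89 m.
Hydraulic radius R = A/P = 1.324/2.89 = 0.4581 m.
Rearranging Manning's equation: n = (1/Q) A R^(2/3) S^(1/2) = (1/2.71) × 1.324 × 0.4581^(2/3) × √0.002 = 0.013.

n = 0.013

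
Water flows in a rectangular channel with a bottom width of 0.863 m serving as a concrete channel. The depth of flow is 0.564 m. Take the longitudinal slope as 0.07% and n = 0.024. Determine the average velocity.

Flow area A = b·y = 0.863 × 0.564 = 0.4867 m². Wetted perimeter P = b + 2y = 0.863 + 2×0.564 = 1.991 m.
Hydraulic radius R = A/P = 0.4867/1.991 = 0.2445 m.
From Manning's equation, V = (1/n) R^(2/3) S^(1/2) = (1/0.024) × 0.2445^(2/3) × 0.0007^(1/2) = 0.431 m/s.

V = 0.431 m/s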